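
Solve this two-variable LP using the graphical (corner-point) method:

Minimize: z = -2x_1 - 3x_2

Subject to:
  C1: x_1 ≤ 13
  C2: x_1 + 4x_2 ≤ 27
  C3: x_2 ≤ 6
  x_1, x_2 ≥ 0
Each vertex is the intersection of two constraint boundaries that also satisfies all remaining constraints:
  x_1 = 0 and x_2 = 0 → (0, 0)
  x_1 = 13 and x_2 = 0 → (13, 0)
  x_1 = 13 and x_1 + 4x_2 = 27 → (13, 3.5)
  x_1 + 4x_2 = 27 and x_2 = 6 → (3, 6)
  x_2 = 6 and x_1 = 0 → (0, 6)

Evaluating z = -2x_1 - 3x_2 at each vertex:
  (0, 0): z = 0
  (13, 0): z = -26
  (13, 3.5): z = -36.5
  (3, 6): z = -24
  (0, 6): z = -18

The minimum is at (13, 3.5) with z = -36.5.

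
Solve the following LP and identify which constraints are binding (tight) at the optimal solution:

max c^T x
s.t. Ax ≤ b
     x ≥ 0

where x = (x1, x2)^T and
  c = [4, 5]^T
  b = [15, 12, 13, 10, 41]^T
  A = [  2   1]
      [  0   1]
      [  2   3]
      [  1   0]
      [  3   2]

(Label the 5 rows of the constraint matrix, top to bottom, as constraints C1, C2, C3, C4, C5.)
Optimal: x1 = 6.5, x2 = 0
Slack at optimum:
  C1: slack = 2
  C2: slack = 12
  C3: slack = 0 (binding)
  C4: slack = 3.5
  C5: slack = 21.5
  x1 ≥ 0: x1 = 6.5
  x2 ≥ 0: x2 = 0 (binding)
Binding constraints: C3, x2 ≥ 0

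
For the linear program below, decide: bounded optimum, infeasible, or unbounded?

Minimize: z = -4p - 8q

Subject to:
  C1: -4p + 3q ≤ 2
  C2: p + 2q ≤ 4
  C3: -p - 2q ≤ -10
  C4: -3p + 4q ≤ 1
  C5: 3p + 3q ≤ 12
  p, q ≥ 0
C2 requires p + 2q ≤ 4, while C3 (-p - 2q ≤ -10) is equivalent to p + 2q ≥ 10. Together they would need 10 ≤ p + 2q ≤ 4, which is impossible since 10 > 4. No point satisfies all constraints.

Infeasible: no point satisfies all constraints simultaneously.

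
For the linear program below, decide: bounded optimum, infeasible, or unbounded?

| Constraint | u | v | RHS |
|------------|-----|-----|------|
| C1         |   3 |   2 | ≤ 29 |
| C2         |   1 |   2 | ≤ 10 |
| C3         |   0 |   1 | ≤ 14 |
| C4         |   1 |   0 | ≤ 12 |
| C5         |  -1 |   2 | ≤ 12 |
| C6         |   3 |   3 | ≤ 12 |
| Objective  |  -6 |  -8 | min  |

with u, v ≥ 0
The point (0, 4) satisfies every constraint, so the LP is feasible; the constraints give u ≤ 12 and v ≤ 14, which with u, v ≥ 0 keep the feasible region inside a bounded box. A feasible, bounded LP attains a finite optimum at a vertex.

Evaluating z = -6u - 8v at each vertex:
  (0, 0): z = 0
  (4, 0): z = -24
  (0, 4): z = -32

The LP has an optimal solution: (0, 4) with z = -32.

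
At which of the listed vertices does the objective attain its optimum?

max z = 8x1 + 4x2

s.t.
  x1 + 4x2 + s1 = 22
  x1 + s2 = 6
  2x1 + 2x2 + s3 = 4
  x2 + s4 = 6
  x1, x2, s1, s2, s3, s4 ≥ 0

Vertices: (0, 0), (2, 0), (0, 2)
Evaluating z = 8x1 + 4x2 at each vertex:
  (0, 0): z = 0
  (2, 0): z = 16
  (0, 2): z = 8

The largest value is z = 16, attained at (2, 0).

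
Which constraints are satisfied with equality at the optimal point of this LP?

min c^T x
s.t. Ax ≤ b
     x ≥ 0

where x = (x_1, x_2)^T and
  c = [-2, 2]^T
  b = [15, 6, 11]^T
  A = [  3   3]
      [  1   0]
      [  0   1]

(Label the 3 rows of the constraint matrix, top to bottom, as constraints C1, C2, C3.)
Optimal: x_1 = 5, x_2 = 0
Slack at optimum:
  C1: slack = 0 (binding)
  C2: slack = 1
  C3: slack = 11
  x_1 ≥ 0: x_1 = 5
  x_2 ≥ 0: x_2 = 0 (binding)
Binding constraints: C1, x_2 ≥ 0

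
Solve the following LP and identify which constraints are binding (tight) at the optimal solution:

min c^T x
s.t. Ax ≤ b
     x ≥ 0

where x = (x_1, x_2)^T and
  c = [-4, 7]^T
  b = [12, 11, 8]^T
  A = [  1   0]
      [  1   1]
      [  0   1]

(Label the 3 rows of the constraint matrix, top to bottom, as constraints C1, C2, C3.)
Optimal: x_1 = 11, x_2 = 0
Slack at optimum:
  C1: slack = 1
  C2: slack = 0 (binding)
  C3: slack = 8
  x_1 ≥ 0: x_1 = 11
  x_2 ≥ 0: x_2 = 0 (binding)
Binding constraints: C2, x_2 ≥ 0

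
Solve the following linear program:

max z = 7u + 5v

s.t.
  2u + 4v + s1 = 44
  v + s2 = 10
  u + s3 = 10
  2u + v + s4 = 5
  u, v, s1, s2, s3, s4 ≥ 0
Each vertex is the intersection of two constraint boundaries that also satisfies all remaining constraints:
  u = 0 and v = 0 → (0, 0)
  2u + v = 5 and v = 0 → (2.5, 0)
  2u + v = 5 and u = 0 → (0, 5)

Evaluating z = 7u + 5v at each vertex:
  (0, 0): z = 0
  (2.5, 0): z = 17.5
  (0, 5): z = 25

The maximum is at (0, 5) with z = 25.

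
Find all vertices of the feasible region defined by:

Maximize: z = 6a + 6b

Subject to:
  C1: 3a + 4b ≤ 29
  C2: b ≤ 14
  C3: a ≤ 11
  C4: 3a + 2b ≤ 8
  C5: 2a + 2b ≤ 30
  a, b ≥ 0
Each vertex is the intersection of two constraint boundaries that also satisfies all remaining constraints:
  a = 0 and b = 0 → (0, 0)
  3a + 2b = 8 and b = 0 → (2.667, 0)
  3a + 2b = 8 and a = 0 → (0, 4)

Vertices: (0, 0), (2.667, 0), (0, 4)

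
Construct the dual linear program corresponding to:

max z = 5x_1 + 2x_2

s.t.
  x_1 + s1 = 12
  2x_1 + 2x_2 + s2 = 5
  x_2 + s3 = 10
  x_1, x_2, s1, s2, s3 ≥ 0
Minimize: z = 12y1 + 5y2 + 10y3

Subject to:
  C1: -y1 - 2y2 ≤ -5
  C2: -2y2 - y3 ≤ -2
  y1, y2, y3 ≥ 0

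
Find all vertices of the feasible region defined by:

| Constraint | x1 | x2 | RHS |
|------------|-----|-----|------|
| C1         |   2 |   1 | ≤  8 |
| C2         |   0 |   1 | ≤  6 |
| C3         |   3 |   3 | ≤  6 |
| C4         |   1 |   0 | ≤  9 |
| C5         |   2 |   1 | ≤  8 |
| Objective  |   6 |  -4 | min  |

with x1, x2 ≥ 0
Each vertex is the intersection of two constraint boundaries that also satisfies all remaining constraints:
  x1 = 0 and x2 = 0 → (0, 0)
  3x1 + 3x2 = 6 and x2 = 0 → (2, 0)
  3x1 + 3x2 = 6 and x1 = 0 → (0, 2)

Vertices: (0, 0), (2, 0), (0, 2)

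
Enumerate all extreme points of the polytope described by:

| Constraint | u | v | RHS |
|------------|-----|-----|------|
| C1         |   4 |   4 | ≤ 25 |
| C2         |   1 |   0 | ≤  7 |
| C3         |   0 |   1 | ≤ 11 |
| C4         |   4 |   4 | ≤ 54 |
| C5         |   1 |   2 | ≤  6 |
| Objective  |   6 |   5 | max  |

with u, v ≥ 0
Each vertex is the intersection of two constraint boundaries that also satisfies all remaining constraints:
  u = 0 and v = 0 → (0, 0)
  u + 2v = 6 and v = 0 → (6, 0)
  u + 2v = 6 and u = 0 → (0, 3)

Vertices: (0, 0), (6, 0), (0, 3)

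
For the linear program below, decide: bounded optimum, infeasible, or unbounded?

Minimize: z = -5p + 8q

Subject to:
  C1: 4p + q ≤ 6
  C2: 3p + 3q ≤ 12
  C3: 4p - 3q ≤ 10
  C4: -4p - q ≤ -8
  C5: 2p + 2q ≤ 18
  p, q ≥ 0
C1 requires 4p + q ≤ 6, while C4 (-4p - q ≤ -8) is equivalent to 4p + q ≥ 8. Together they would need 8 ≤ 4p + q ≤ 6, which is impossible since 8 > 6. No point satisfies all constraints.

Infeasible — the constraint set is empty.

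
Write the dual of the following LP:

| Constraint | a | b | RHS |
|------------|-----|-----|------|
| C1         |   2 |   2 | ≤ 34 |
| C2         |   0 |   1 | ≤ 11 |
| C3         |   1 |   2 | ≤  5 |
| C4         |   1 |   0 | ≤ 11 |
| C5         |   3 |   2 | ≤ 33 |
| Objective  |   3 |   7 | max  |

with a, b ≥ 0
Minimize: z = 34y1 + 11y2 + 5y3 + 11y4 + 33y5

Subject to:
  C1: -2y1 - y3 - y4 - 3y5 ≤ -3
  C2: -2y1 - y2 - 2y3 - 2y5 ≤ -7
  y1, y2, y3, y4, y5 ≥ 0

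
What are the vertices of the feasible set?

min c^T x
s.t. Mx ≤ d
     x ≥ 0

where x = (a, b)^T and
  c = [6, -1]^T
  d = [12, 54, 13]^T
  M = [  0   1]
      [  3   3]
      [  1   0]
Each vertex is the intersection of two constraint boundaries that also satisfies all remaining constraints:
  a = 0 and b = 0 → (0, 0)
  a = 13 and b = 0 → (13, 0)
  3a + 3b = 54 and a = 13 → (13, 5)
  b = 12 and 3a + 3b = 54 → (6, 12)
  b = 12 and a = 0 → (0, 12)

Vertices: (0, 0), (13, 0), (13, 5), (6, 12), (0, 12)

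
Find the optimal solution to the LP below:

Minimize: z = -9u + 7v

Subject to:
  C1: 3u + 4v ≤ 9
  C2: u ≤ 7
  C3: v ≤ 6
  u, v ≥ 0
u = 3, v = 0, z = -27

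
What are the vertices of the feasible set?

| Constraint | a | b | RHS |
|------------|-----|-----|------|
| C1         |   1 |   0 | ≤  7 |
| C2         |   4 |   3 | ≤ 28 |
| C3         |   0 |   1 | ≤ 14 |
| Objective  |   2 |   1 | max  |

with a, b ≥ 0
Each vertex is the intersection of two constraint boundaries that also satisfies all remaining constraints:
  a = 0 and b = 0 → (0, 0)
  a = 7 and 4a + 3b = 28 → (7, 0)
  4a + 3b = 28 and a = 0 → (0, 9.333)

Vertices: (0, 0), (7, 0), (0, 9.333)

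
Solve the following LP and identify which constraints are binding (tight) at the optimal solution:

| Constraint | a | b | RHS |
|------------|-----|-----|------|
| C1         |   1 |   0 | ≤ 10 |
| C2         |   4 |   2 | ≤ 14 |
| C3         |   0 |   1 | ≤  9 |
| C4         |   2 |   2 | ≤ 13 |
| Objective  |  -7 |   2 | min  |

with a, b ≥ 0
Optimal: a = 3.5, b = 0
Slack at optimum:
  C1: slack = 6.5
  C2: slack = 0 (binding)
  C3: slack = 9
  C4: slack = 6
  a ≥ 0: a = 3.5
  b ≥ 0: b = 0 (binding)
Binding constraints: C2, b ≥ 0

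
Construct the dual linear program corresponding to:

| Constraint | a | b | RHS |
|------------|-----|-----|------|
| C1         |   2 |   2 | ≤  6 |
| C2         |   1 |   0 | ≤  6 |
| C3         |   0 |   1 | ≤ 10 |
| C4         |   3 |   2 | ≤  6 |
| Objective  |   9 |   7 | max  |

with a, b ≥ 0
Minimize: z = 6y1 + 6y2 + 10y3 + 6y4

Subject to:
  C1: -2y1 - y2 - 3y4 ≤ -9
  C2: -2y1 - y3 - 2y4 ≤ -7
  y1, y2, y3, y4 ≥ 0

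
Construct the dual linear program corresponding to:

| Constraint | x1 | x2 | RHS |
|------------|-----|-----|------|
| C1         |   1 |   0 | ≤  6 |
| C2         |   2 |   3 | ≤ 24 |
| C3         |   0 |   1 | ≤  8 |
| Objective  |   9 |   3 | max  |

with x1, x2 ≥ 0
Minimize: z = 6y1 + 24y2 + 8y3

Subject to:
  C1: -y1 - 2y2 ≤ -9
  C2: -3y2 - y3 ≤ -3
  y1, y2, y3 ≥ 0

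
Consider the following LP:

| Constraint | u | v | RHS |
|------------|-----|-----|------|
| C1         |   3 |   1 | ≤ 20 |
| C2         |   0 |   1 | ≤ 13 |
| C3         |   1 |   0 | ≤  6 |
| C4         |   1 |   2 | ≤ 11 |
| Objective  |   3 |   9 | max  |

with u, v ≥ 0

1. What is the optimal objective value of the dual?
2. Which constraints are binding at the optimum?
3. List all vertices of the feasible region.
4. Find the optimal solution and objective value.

1. 49.5 (by strong duality, equal to the primal optimum)
2. C4, u ≥ 0
3. (0, 0), (6, 0), (6, 2), (5.8, 2.6), (0, 5.5)
4. u = 0, v = 5.5, z = 49.5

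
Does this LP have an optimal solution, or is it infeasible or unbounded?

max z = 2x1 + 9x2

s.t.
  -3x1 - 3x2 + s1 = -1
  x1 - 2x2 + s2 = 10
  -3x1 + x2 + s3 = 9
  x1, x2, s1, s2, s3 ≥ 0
Feasible point: (0, 1) satisfies every constraint, so the LP is feasible.
Direction d = (1, 1): for each constraint row a, a·d ≤ 0 —
  (-3)(1) + (-3)(1) = -6 ≤ 0
  (1)(1) + (-2)(1) = -1 ≤ 0
  (-3)(1) + (1)(1) = -2 ≤ 0
and d ≥ 0, so (0, 1) + t·d stays feasible for every t ≥ 0. Along this ray z = 2x1 + 9x2 changes by 11 per unit t, so z → +∞.

Unbounded — the objective can increase without bound over the feasible region.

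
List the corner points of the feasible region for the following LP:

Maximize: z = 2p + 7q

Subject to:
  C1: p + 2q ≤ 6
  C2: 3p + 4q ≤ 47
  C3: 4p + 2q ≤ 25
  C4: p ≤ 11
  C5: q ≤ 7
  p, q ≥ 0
Each vertex is the intersection of two constraint boundaries that also satisfies all remaining constraints:
  p = 0 and q = 0 → (0, 0)
  p + 2q = 6 and q = 0 → (6, 0)
  p + 2q = 6 and p = 0 → (0, 3)

Vertices: (0, 0), (6, 0), (0, 3)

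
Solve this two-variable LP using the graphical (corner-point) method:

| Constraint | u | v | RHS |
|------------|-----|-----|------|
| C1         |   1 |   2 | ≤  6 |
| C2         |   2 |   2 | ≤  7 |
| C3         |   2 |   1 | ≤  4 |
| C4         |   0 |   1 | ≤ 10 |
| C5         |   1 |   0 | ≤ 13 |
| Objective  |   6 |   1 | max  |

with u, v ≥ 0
Each vertex is the intersection of two constraint boundaries that also satisfies all remaining constraints:
  u = 0 and v = 0 → (0, 0)
  2u + v = 4 and v = 0 → (2, 0)
  u + 2v = 6 and 2u + v = 4 → (0.6667, 2.667)
  u + 2v = 6 and u = 0 → (0, 3)

Evaluating z = 6u + v at each vertex:
  (0, 0): z = 0
  (2, 0): z = 12
  (0.6667, 2.667): z = 6.667
  (0, 3): z = 3

The maximum is at (2, 0) with z = 12.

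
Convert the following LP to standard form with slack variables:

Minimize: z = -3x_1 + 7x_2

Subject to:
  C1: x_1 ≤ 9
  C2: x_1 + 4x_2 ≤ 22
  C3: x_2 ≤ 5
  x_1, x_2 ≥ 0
min z = -3x_1 + 7x_2

s.t.
  x_1 + s1 = 9
  x_1 + 4x_2 + s2 = 22
  x_2 + s3 = 5
  x_1, x_2, s1, s2, s3 ≥ 0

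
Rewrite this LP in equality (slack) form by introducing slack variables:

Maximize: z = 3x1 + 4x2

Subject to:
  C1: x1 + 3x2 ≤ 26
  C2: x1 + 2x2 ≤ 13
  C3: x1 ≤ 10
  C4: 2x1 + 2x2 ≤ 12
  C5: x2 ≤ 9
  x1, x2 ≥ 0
max z = 3x1 + 4x2

s.t.
  x1 + 3x2 + s1 = 26
  x1 + 2x2 + s2 = 13
  x1 + s3 = 10
  2x1 + 2x2 + s4 = 12
  x2 + s5 = 9
  x1, x2, s1, s2, s3, s4, s5 ≥ 0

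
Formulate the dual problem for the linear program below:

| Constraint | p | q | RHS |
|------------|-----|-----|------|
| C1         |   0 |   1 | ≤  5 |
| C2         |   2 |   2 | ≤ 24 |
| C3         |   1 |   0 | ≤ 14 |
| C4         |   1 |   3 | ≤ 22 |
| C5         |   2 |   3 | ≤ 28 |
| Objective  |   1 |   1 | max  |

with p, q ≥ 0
Minimize: z = 5y1 + 24y2 + 14y3 + 22y4 + 28y5

Subject to:
  C1: -2y2 - y3 - y4 - 2y5 ≤ -1
  C2: -y1 - 2y2 - 3y4 - 3y5 ≤ -1
  y1, y2, y3, y4, y5 ≥ 0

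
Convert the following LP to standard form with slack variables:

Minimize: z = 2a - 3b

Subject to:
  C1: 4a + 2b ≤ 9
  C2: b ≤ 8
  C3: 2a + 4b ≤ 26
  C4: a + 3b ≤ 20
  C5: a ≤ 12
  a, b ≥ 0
min z = 2a - 3b

s.t.
  4a + 2b + s1 = 9
  b + s2 = 8
  2a + 4b + s3 = 26
  a + 3b + s4 = 20
  a + s5 = 12
  a, b, s1, s2, s3, s4, s5 ≥ 0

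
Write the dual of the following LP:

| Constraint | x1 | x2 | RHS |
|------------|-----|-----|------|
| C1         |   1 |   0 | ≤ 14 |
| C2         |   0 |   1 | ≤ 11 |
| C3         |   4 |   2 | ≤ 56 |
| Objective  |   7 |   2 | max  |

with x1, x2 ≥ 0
Minimize: z = 14y1 + 11y2 + 56y3

Subject to:
  C1: -y1 - 4y3 ≤ -7
  C2: -y2 - 2y3 ≤ -2
  y1, y2, y3 ≥ 0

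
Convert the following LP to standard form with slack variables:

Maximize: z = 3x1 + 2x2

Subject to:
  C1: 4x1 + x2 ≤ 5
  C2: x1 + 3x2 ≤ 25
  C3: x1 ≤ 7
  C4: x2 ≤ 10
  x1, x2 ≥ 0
max z = 3x1 + 2x2

s.t.
  4x1 + x2 + s1 = 5
  x1 + 3x2 + s2 = 25
  x1 + s3 = 7
  x2 + s4 = 10
  x1, x2, s1, s2, s3, s4 ≥ 0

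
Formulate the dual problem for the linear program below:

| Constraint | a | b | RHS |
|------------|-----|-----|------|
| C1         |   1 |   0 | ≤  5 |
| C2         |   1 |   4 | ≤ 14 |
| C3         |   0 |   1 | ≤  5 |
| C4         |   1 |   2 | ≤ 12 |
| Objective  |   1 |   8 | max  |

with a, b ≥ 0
Minimize: z = 5y1 + 14y2 + 5y3 + 12y4

Subject to:
  C1: -y1 - y2 - y4 ≤ -1
  C2: -4y2 - y3 - 2y4 ≤ -8
  y1, y2, y3, y4 ≥ 0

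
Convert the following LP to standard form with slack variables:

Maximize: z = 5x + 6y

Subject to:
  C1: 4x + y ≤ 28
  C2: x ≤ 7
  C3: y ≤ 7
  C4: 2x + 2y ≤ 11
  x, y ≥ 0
max z = 5x + 6y

s.t.
  4x + y + s1 = 28
  x + s2 = 7
  y + s3 = 7
  2x + 2y + s4 = 11
  x, y, s1, s2, s3, s4 ≥ 0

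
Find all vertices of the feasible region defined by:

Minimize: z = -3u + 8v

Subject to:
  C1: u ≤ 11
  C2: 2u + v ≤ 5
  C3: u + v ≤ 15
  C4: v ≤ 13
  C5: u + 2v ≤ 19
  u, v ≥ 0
Each vertex is the intersection of two constraint boundaries that also satisfies all remaining constraints:
  u = 0 and v = 0 → (0, 0)
  2u + v = 5 and v = 0 → (2.5, 0)
  2u + v = 5 and u = 0 → (0, 5)

Vertices: (0, 0), (2.5, 0), (0, 5)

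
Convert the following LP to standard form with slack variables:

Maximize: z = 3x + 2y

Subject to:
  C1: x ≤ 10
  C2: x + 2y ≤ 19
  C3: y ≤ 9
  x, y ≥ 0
max z = 3x + 2y

s.t.
  x + s1 = 10
  x + 2y + s2 = 19
  y + s3 = 9
  x, y, s1, s2, s3 ≥ 0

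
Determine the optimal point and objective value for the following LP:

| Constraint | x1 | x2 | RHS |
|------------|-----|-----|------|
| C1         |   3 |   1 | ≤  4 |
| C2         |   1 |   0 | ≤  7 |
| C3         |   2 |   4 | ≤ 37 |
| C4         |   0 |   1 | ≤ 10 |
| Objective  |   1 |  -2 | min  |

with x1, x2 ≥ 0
Each vertex is the intersection of two constraint boundaries that also satisfies all remaining constraints:
  x1 = 0 and x2 = 0 → (0, 0)
  3x1 + x2 = 4 and x2 = 0 → (1.333, 0)
  3x1 + x2 = 4 and x1 = 0 → (0, 4)

Evaluating z = x1 - 2x2 at each vertex:
  (0, 0): z = 0
  (1.333, 0): z = 1.333
  (0, 4): z = -8

The minimum is at (0, 4) with z = -8.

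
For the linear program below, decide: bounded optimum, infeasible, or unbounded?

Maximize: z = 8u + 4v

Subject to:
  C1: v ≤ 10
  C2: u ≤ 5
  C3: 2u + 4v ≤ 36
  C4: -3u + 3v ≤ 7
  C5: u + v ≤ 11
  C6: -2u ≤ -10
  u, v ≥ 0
The point (5, 6) satisfies every constraint, so the LP is feasible; the constraints give u ≤ 5 and v ≤ 10, which with u, v ≥ 0 keep the feasible region inside a bounded box. A feasible, bounded LP attains a finite optimum at a vertex.

Evaluating z = 8u + 4v at each vertex:
  (5, 0): z = 40
  (5, 6): z = 64

Bounded optimum: z* = 64 at (5, 6).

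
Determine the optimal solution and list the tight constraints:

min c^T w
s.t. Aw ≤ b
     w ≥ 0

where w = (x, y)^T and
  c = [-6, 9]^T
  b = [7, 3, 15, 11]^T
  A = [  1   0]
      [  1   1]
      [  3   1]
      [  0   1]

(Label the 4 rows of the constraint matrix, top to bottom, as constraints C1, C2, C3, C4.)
Optimal: x = 3, y = 0
Binding: C2, y ≥ 0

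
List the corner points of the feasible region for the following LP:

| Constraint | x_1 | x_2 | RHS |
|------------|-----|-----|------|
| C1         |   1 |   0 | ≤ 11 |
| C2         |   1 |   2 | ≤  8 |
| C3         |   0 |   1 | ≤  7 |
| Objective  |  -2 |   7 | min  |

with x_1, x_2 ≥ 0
Each vertex is the intersection of two constraint boundaries that also satisfies all remaining constraints:
  x_1 = 0 and x_2 = 0 → (0, 0)
  x_1 + 2x_2 = 8 and x_2 = 0 → (8, 0)
  x_1 + 2x_2 = 8 and x_1 = 0 → (0, 4)

Vertices: (0, 0), (8, 0), (0, 4)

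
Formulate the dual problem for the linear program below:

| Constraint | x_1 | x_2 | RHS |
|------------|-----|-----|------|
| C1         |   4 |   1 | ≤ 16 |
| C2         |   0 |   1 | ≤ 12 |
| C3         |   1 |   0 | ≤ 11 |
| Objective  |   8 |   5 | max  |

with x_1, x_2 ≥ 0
Minimize: z = 16y1 + 12y2 + 11y3

Subject to:
  C1: -4y1 - y3 ≤ -8
  C2: -y1 - y2 ≤ -5
  y1, y2, y3 ≥ 0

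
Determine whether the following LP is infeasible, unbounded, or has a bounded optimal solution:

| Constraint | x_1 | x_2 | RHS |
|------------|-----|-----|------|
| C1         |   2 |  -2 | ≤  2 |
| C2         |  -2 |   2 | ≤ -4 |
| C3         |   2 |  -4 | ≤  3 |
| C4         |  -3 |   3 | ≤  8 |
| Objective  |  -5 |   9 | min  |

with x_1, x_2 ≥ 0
C1 requires 2x_1 - 2x_2 ≤ 2, while C2 (-2x_1 + 2x_2 ≤ -4) is equivalent to 2x_1 - 2x_2 ≥ 4. Together they would need 4 ≤ 2x_1 - 2x_2 ≤ 2, which is impossible since 4 > 2. No point satisfies all constraints.

Infeasible — the constraint set is empty.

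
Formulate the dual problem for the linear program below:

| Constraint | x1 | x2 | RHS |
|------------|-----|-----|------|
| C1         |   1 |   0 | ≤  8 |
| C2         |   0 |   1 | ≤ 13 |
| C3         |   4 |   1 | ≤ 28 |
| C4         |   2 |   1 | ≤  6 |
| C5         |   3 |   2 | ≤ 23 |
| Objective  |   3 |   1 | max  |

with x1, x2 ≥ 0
Minimize: z = 8y1 + 13y2 + 28y3 + 6y4 + 23y5

Subject to:
  C1: -y1 - 4y3 - 2y4 - 3y5 ≤ -3
  C2: -y2 - y3 - y4 - 2y5 ≤ -1
  y1, y2, y3, y4, y5 ≥ 0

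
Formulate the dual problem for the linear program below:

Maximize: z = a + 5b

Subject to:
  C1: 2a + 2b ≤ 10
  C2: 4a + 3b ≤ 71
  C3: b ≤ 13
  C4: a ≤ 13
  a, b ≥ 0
Minimize: z = 10y1 + 71y2 + 13y3 + 13y4

Subject to:
  C1: -2y1 - 4y2 - y4 ≤ -1
  C2: -2y1 - 3y2 - y3 ≤ -5
  y1, y2, y3, y4 ≥ 0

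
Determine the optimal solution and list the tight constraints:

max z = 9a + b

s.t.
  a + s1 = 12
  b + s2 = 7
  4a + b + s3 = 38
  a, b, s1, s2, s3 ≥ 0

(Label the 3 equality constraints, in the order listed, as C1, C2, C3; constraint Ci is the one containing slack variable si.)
Optimal: a = 9.5, b = 0
Binding: C3, b ≥ 0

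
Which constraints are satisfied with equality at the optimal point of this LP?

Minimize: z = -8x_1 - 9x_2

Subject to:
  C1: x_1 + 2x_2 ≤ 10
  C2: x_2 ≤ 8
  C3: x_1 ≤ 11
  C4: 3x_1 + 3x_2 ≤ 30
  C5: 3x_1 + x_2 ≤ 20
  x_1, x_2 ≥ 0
Optimal: x_1 = 6, x_2 = 2
Slack at optimum:
  C1: slack = 0 (binding)
  C2: slack = 6
  C3: slack = 5
  C4: slack = 6
  C5: slack = 0 (binding)
  x_1 ≥ 0: x_1 = 6
  x_2 ≥ 0: x_2 = 2
Binding constraints: C1, C5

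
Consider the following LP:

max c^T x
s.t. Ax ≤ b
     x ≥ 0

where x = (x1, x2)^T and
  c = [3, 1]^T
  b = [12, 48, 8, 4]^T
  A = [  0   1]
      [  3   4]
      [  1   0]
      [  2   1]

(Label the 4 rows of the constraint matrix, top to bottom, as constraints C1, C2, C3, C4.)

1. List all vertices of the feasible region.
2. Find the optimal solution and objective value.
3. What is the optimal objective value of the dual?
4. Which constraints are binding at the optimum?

1. (0, 0), (2, 0), (0, 4)
2. x1 = 2, x2 = 0, z = 6
3. 6 (by strong duality, equal to the primal optimum)
4. C4, x2 ≥ 0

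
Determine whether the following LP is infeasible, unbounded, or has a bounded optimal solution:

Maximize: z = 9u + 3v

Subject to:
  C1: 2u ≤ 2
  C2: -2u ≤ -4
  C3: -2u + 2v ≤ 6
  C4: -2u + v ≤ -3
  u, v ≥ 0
C1 requires 2u ≤ 2, while C2 (-2u ≤ -4) is equivalent to 2u ≥ 4. Together they would need 4 ≤ 2u ≤ 2, which is impossible since 4 > 2. No point satisfies all constraints.

Infeasible: no point satisfies all constraints simultaneously.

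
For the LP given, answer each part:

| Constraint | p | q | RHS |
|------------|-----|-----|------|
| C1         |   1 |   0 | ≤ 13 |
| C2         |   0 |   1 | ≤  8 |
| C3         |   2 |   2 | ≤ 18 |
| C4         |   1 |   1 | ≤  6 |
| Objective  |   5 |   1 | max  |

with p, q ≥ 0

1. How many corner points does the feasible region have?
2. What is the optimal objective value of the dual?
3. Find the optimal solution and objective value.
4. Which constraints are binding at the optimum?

1. 3
2. 30 (by strong duality, equal to the primal optimum)
3. p = 6, q = 0, z = 30
4. C4, q ≥ 0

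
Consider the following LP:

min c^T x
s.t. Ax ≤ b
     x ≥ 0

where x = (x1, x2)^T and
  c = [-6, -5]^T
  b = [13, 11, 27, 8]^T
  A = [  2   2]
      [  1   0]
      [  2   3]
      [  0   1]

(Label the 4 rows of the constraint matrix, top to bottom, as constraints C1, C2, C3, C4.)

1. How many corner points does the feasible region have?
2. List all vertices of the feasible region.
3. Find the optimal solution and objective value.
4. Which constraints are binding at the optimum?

1. 3
2. (0, 0), (6.5, 0), (0, 6.5)
3. x1 = 6.5, x2 = 0, z = -39
4. C1, x2 ≥ 0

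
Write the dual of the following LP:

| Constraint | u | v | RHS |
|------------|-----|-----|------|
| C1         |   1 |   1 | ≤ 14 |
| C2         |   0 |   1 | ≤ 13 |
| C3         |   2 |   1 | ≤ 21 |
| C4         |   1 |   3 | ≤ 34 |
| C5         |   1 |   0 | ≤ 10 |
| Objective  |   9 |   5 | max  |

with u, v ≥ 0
Minimize: z = 14y1 + 13y2 + 21y3 + 34y4 + 10y5

Subject to:
  C1: -y1 - 2y3 - y4 - y5 ≤ -9
  C2: -y1 - y2 - y3 - 3y4 ≤ -5
  y1, y2, y3, y4, y5 ≥ 0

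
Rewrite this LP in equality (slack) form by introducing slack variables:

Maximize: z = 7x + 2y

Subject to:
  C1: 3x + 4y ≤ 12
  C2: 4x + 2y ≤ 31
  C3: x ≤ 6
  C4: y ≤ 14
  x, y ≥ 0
max z = 7x + 2y

s.t.
  3x + 4y + s1 = 12
  4x + 2y + s2 = 31
  x + s3 = 6
  y + s4 = 14
  x, y, s1, s2, s3, s4 ≥ 0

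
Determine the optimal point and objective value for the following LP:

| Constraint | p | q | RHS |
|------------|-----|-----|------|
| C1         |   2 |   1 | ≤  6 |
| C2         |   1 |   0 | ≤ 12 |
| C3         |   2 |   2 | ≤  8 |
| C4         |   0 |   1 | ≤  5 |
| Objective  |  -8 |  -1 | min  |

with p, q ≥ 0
Each vertex is the intersection of two constraint boundaries that also satisfies all remaining constraints:
  p = 0 and q = 0 → (0, 0)
  2p + q = 6 and q = 0 → (3, 0)
  2p + q = 6 and 2p + 2q = 8 → (2, 2)
  2p + 2q = 8 and p = 0 → (0, 4)

Evaluating z = -8p - q at each vertex:
  (0, 0): z = 0
  (3, 0): z = -24
  (2, 2): z = -18
  (0, 4): z = -4

The minimum is at (3, 0) with z = -24.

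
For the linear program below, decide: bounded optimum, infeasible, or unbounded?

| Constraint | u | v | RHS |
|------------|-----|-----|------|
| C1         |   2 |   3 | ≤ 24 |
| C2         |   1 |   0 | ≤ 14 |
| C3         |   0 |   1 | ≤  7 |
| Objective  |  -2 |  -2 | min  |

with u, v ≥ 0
The point (12, 0) satisfies every constraint, so the LP is feasible; the constraints give u ≤ 14 and v ≤ 7, which with u, v ≥ 0 keep the feasible region inside a bounded box. A feasible, bounded LP attains a finite optimum at a vertex.

Evaluating z = -2u - 2v at each vertex:
  (0, 0): z = 0
  (12, 0): z = -24
  (1.5, 7): z = -17
  (0, 7): z = -14

Feasible with finite optimum z* = -24 at (12, 0).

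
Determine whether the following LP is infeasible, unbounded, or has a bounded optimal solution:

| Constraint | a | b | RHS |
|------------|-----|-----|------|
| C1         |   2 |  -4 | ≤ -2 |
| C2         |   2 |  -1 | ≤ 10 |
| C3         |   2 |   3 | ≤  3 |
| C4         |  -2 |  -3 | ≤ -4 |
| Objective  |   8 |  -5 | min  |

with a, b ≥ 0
C3 requires 2a + 3b ≤ 3, while C4 (-2a - 3b ≤ -4) is equivalent to 2a + 3b ≥ 4. Together they would need 4 ≤ 2a + 3b ≤ 3, which is impossible since 4 > 3. No point satisfies all constraints.

The feasible region is empty; the LP is infeasible.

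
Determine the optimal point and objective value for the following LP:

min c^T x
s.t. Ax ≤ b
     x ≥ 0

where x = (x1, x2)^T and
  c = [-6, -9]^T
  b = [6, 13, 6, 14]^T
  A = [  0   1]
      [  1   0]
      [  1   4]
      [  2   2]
x1 = 6, x2 = 0, z = -36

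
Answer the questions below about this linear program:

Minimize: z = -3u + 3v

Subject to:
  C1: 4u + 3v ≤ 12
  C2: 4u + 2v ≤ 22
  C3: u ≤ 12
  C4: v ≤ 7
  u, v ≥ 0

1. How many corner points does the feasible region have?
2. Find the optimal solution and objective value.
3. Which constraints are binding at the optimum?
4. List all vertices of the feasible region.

1. 3
2. u = 3, v = 0, z = -9
3. C1, v ≥ 0
4. (0, 0), (3, 0), (0, 4)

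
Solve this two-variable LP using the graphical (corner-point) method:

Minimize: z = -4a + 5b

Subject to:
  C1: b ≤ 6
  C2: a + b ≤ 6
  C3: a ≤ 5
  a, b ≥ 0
a = 5, b = 0, z = -20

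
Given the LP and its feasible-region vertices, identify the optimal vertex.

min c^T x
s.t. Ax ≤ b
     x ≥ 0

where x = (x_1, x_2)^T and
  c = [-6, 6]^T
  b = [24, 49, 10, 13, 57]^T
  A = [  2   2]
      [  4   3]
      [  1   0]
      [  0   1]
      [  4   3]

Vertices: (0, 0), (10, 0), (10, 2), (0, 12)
Evaluating z = -6x_1 + 6x_2 at each vertex:
  (0, 0): z = 0
  (10, 0): z = -60
  (10, 2): z = -48
  (0, 12): z = 72

The smallest value is z = -60, attained at (10, 0).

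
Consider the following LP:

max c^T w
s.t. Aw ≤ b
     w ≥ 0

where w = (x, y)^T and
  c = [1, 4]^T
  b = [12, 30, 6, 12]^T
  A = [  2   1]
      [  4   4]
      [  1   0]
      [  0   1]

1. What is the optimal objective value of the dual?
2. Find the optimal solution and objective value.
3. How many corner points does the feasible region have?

1. 30 (by strong duality, equal to the primal optimum)
2. x = 0, y = 7.5, z = 30
3. 4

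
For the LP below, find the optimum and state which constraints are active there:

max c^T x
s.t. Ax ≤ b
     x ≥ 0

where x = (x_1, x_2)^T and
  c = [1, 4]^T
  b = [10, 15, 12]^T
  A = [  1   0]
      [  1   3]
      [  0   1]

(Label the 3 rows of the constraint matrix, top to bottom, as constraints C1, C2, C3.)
Optimal: x_1 = 0, x_2 = 5
Slack at optimum:
  C1: slack = 10
  C2: slack = 0 (binding)
  C3: slack = 7
  x_1 ≥ 0: x_1 = 0 (binding)
  x_2 ≥ 0: x_2 = 5
Binding constraints: C2, x_1 ≥ 0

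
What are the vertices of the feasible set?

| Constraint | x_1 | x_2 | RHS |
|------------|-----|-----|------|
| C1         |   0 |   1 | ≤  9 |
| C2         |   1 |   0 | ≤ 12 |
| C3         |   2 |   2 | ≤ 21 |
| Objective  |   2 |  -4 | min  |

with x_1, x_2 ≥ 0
Each vertex is the intersection of two constraint boundaries that also satisfies all remaining constraints:
  x_1 = 0 and x_2 = 0 → (0, 0)
  2x_1 + 2x_2 = 21 and x_2 = 0 → (10.5, 0)
  x_2 = 9 and 2x_1 + 2x_2 = 21 → (1.5, 9)
  x_2 = 9 and x_1 = 0 → (0, 9)

Vertices: (0, 0), (10.5, 0), (1.5, 9), (0, 9)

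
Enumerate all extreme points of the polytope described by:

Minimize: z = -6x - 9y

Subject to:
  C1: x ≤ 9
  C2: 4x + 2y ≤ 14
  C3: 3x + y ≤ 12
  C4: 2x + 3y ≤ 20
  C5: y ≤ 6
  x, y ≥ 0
Each vertex is the intersection of two constraint boundaries that also satisfies all remaining constraints:
  x = 0 and y = 0 → (0, 0)
  4x + 2y = 14 and y = 0 → (3.5, 0)
  4x + 2y = 14 and y = 6 → (0.5, 6)
  y = 6 and x = 0 → (0, 6)

Vertices: (0, 0), (3.5, 0), (0.5, 6), (0, 6)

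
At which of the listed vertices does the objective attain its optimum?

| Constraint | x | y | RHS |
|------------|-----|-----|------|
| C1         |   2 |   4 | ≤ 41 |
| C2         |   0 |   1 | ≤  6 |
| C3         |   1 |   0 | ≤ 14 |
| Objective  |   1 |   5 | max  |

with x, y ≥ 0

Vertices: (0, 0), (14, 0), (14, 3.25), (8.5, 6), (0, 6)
(8.5, 6) with z = 38.5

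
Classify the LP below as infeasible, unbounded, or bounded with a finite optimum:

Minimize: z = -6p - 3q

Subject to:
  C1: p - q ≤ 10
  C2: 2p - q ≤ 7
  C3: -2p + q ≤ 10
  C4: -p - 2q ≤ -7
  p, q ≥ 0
Feasible point: (0, 4) satisfies every constraint, so the LP is feasible.
Direction d = (1, 2): for each constraint row a, a·d ≤ 0 —
  (1)(1) + (-1)(2) = -1 ≤ 0
  (2)(1) + (-1)(2) = 0 ≤ 0
  (-2)(1) + (1)(2) = 0 ≤ 0
  (-1)(1) + (-2)(2) = -5 ≤ 0
and d ≥ 0, so (0, 4) + t·d stays feasible for every t ≥ 0. Along this ray z = -6p - 3q changes by -12 per unit t, so z → −∞.

The LP is unbounded; z can be made arbitrarily small.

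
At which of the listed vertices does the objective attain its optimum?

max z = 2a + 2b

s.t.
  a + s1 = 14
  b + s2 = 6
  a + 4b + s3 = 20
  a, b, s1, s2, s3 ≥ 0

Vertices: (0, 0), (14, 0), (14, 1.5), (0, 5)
Evaluating z = 2a + 2b at each vertex:
  (0, 0): z = 0
  (14, 0): z = 28
  (14, 1.5): z = 31
  (0, 5): z = 10

The largest value is z = 31, attained at (14, 1.5).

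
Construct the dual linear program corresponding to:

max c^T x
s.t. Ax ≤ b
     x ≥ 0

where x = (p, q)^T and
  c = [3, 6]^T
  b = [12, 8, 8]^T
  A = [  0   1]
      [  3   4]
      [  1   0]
Minimize: z = 12y1 + 8y2 + 8y3

Subject to:
  C1: -3y2 - y3 ≤ -3
  C2: -y1 - 4y2 ≤ -6
  y1, y2, y3 ≥ 0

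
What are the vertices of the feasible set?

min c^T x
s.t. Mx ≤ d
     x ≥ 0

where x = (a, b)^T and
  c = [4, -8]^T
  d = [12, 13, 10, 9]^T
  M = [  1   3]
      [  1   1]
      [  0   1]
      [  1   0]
Each vertex is the intersection of two constraint boundaries that also satisfies all remaining constraints:
  a = 0 and b = 0 → (0, 0)
  a = 9 and b = 0 → (9, 0)
  a + 3b = 12 and a = 9 → (9, 1)
  a + 3b = 12 and a = 0 → (0, 4)

Vertices: (0, 0), (9, 0), (9, 1), (0, 4)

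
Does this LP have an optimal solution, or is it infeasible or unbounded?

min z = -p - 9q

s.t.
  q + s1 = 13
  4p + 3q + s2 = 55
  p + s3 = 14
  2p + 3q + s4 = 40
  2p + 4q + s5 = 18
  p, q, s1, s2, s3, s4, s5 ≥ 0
The point (0, 4.5) satisfies every constraint, so the LP is feasible; the constraints give p ≤ 14 and q ≤ 13, which with p, q ≥ 0 keep the feasible region inside a bounded box. A feasible, bounded LP attains a finite optimum at a vertex.

Evaluating z = -p - 9q at each vertex:
  (0, 0): z = 0
  (9, 0): z = -9
  (0, 4.5): z = -40.5

Feasible with finite optimum z* = -40.5 at (0, 4.5).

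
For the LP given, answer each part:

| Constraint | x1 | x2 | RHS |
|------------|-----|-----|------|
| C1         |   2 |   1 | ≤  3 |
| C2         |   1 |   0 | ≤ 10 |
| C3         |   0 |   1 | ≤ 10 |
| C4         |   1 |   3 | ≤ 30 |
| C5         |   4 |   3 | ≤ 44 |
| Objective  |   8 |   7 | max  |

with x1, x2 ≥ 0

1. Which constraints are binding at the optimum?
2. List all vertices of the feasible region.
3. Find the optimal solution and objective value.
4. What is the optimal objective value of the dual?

1. C1, x1 ≥ 0
2. (0, 0), (1.5, 0), (0, 3)
3. x1 = 0, x2 = 3, z = 21
4. 21 (by strong duality, equal to the primal optimum)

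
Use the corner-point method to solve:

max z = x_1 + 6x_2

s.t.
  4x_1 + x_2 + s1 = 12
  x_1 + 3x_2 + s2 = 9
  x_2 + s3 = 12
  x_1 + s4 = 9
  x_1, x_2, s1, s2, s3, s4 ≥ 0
x_1 = 0, x_2 = 3, z = 18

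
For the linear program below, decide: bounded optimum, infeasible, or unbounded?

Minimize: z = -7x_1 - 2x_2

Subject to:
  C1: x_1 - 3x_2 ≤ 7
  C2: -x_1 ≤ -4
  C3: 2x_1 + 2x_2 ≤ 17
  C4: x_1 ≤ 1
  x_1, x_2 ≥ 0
C4 requires x_1 ≤ 1, while C2 (-x_1 ≤ -4) is equivalent to x_1 ≥ 4. Together they would need 4 ≤ x_1 ≤ 1, which is impossible since 4 > 1. No point satisfies all constraints.

Infeasible — the constraint set is empty.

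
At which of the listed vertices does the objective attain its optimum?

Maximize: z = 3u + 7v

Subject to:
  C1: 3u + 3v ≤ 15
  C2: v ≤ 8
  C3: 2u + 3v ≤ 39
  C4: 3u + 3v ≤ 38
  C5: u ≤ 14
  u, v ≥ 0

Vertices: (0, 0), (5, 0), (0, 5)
Evaluating z = 3u + 7v at each vertex:
  (0, 0): z = 0
  (5, 0): z = 15
  (0, 5): z = 35

The largest value is z = 35, attained at (0, 5).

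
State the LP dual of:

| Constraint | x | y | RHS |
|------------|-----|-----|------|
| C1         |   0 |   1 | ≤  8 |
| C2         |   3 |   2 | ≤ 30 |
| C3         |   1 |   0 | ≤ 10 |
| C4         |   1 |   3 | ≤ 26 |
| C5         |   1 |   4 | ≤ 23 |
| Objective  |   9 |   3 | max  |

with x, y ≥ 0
Minimize: z = 8y1 + 30y2 + 10y3 + 26y4 + 23y5

Subject to:
  C1: -3y2 - y3 - y4 - y5 ≤ -9
  C2: -y1 - 2y2 - 3y4 - 4y5 ≤ -3
  y1, y2, y3, y4, y5 ≥ 0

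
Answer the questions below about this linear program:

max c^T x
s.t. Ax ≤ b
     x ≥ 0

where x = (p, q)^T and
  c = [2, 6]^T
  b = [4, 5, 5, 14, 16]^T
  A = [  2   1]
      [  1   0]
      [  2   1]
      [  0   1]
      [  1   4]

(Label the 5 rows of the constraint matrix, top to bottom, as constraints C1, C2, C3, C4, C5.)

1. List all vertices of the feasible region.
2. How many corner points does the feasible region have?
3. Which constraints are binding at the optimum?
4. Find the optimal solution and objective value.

1. (0, 0), (2, 0), (0, 4)
2. 3
3. C1, C5, p ≥ 0
4. p = 0, q = 4, z = 24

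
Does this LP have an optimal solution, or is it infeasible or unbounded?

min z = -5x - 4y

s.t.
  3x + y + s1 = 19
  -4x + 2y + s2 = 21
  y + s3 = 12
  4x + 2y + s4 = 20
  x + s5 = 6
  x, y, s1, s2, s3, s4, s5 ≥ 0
The point (0, 10) satisfies every constraint, so the LP is feasible; the constraints give x ≤ 6 and y ≤ 12, which with x, y ≥ 0 keep the feasible region inside a bounded box. A feasible, bounded LP attains a finite optimum at a vertex.

Feasible with finite optimum z* = -40 at (0, 10).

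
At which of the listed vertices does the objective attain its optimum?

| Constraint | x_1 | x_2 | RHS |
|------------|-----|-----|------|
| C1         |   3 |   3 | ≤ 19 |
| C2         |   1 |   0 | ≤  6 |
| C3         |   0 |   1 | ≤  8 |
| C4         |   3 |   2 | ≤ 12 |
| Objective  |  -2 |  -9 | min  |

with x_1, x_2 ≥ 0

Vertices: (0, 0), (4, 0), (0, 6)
(0, 6) with z = -54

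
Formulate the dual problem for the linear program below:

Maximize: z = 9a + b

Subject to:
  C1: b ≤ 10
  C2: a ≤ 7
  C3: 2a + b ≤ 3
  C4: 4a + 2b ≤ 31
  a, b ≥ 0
Minimize: z = 10y1 + 7y2 + 3y3 + 31y4

Subject to:
  C1: -y2 - 2y3 - 4y4 ≤ -9
  C2: -y1 - y3 - 2y4 ≤ -1
  y1, y2, y3, y4 ≥ 0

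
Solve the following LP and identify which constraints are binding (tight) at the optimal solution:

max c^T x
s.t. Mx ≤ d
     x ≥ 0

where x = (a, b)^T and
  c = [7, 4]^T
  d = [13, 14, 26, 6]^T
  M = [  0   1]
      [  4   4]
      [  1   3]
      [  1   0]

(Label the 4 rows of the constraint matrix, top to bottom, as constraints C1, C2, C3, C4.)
Optimal: a = 3.5, b = 0
Slack at optimum:
  C1: slack = 13
  C2: slack = 0 (binding)
  C3: slack = 22.5
  C4: slack = 2.5
  a ≥ 0: a = 3.5
  b ≥ 0: b = 0 (binding)
Binding constraints: C2, b ≥ 0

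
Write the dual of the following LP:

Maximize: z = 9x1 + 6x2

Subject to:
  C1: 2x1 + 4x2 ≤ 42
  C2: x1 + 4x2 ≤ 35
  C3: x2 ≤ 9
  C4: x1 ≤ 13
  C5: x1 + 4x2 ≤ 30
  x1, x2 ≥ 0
Minimize: z = 42y1 + 35y2 + 9y3 + 13y4 + 30y5

Subject to:
  C1: -2y1 - y2 - y4 - y5 ≤ -9
  C2: -4y1 - 4y2 - y3 - 4y5 ≤ -6
  y1, y2, y3, y4, y5 ≥ 0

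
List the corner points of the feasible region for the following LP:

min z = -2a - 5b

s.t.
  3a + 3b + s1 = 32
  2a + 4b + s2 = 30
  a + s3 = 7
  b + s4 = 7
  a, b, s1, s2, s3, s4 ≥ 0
Each vertex is the intersection of two constraint boundaries that also satisfies all remaining constraints:
  a = 0 and b = 0 → (0, 0)
  a = 7 and b = 0 → (7, 0)
  3a + 3b = 32 and a = 7 → (7, 3.667)
  3a + 3b = 32 and 2a + 4b = 30 → (6.333, 4.333)
  2a + 4b = 30 and b = 7 → (1, 7)
  b = 7 and a = 0 → (0, 7)

Vertices: (0, 0), (7, 0), (7, 3.667), (6.333, 4.333), (1, 7), (0, 7)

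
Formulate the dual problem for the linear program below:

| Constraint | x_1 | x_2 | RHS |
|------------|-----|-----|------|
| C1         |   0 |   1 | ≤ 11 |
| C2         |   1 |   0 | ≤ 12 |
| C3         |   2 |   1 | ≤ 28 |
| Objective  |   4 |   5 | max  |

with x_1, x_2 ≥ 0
Minimize: z = 11y1 + 12y2 + 28y3

Subject to:
  C1: -y2 - 2y3 ≤ -4
  C2: -y1 - y3 ≤ -5
  y1, y2, y3 ≥ 0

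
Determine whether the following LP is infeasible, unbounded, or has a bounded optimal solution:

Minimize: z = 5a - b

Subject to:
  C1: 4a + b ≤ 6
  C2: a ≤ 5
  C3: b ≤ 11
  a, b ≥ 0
The point (0, 6) satisfies every constraint, so the LP is feasible; the constraints give a ≤ 5 and b ≤ 11, which with a, b ≥ 0 keep the feasible region inside a bounded box. A feasible, bounded LP attains a finite optimum at a vertex.

The LP has an optimal solution: (0, 6) with z = -6.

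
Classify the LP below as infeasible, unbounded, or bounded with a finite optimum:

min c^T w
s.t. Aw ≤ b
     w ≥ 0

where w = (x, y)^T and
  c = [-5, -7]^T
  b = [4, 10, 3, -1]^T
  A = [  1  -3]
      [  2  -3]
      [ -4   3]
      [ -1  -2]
Feasible point: (0, 1) satisfies every constraint, so the LP is feasible.
Direction d = (1, 1): for each constraint row a, a·d ≤ 0 —
  (1)(1) + (-3)(1) = -2 ≤ 0
  (2)(1) + (-3)(1) = -1 ≤ 0
  (-4)(1) + (3)(1) = -1 ≤ 0
  (-1)(1) + (-2)(1) = -3 ≤ 0
and d ≥ 0, so (0, 1) + t·d stays feasible for every t ≥ 0. Along this ray z = -5x - 7y changes by -12 per unit t, so z → −∞.

Unbounded — the objective can decrease without bound over the feasible region.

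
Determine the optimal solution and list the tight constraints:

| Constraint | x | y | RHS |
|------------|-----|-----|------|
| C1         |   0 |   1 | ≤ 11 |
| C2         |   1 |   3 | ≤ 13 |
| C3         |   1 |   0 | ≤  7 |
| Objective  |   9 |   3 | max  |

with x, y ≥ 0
Optimal: x = 7, y = 2
Slack at optimum:
  C1: slack = 9
  C2: slack = 0 (binding)
  C3: slack = 0 (binding)
  x ≥ 0: x = 7
  y ≥ 0: y = 2
Binding constraints: C2, C3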